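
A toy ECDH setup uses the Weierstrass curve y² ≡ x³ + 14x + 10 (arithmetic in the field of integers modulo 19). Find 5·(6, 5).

(8, 11)

Write Q = (6, 5).
Double-and-add on 5 = (101)₂. Start with Q = (6, 5) for the leading 1-bit.
double: tangent at (6, 5): λ = (3·6² + 14)/(2·5) ≡ 8/10. 10⁻¹ ≡ 2 (mod 19) since 10·2 = 20 ≡ 1, so λ ≡ 8·2 ≡ 16.
  x = λ² - 6 - 6 = 256 - 12 ≡ 16; y = λ·(6 - 16) - 5 ≡ 6. → (16, 6)
double: tangent at (16, 6): λ = (3·16² + 14)/(2·6) ≡ 3/12. 12⁻¹ ≡ 8 (mod 19) since 12·8 = 96 ≡ 1, so λ ≡ 3·8 ≡ 5.
  x = λ² - 16 - 16 = 25 - 32 ≡ 12; y = λ·(16 - 12) - 6 ≡ 14. → (12, 14)
add Q: (12, 14) + (6, 5). λ = (5 - 14)/(6 - 12) ≡ 10/13 mod 19. 13⁻¹ ≡ 3 (mod 19), so λ ≡ 11.
  x = λ² - 12 - 6 = 121 - 18 ≡ 8; y = λ·(12 - 8) - 14 ≡ 11. → (8, 11)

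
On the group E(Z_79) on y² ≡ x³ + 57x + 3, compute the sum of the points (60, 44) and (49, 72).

(60, 44) + (49, 72). λ = (72 - 44)/(49 - 60) ≡ 28/68 mod 79. 68⁻¹ ≡ 43 (mod 79), so λ ≡ 19.
  x = λ² - 60 - 49 = 361 - 109 ≡ 15; y = λ·(60 - 15) - 44 ≡ 21. → (15, 21)

(15, 21)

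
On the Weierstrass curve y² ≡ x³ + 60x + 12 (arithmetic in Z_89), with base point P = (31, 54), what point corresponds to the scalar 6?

(12, 71)

Double-and-add on 6 = (110)₂. Start with P = (31, 54) for the leading 1-bit.
double: tangent at (31, 54): λ = (3·31² + 60)/(2·54) ≡ 6/19. 19⁻¹ ≡ 75 (mod 89) since 19·75 = 1425 ≡ 1, so λ ≡ 6·75 ≡ 5.
  x = λ² - 31 - 31 = 25 - 62 ≡ 52; y = λ·(31 - 52) - 54 ≡ 19. → (52, 19)
add P: (52, 19) + (31, 54). λ = (54 - 19)/(31 - 52) ≡ 35/68 mod 89. 68⁻¹ ≡ 72 (mod 89) since 68·72 = 4896 ≡ 1, so λ ≡ 28.
  x = λ² - 52 - 31 = 784 - 83 ≡ 78; y = λ·(52 - 78) - 19 ≡ 54. → (78, 54)
double: tangent at (78, 54): λ = (3·78² + 60)/(2·54) ≡ 67/19. 19⁻¹ ≡ 75 (mod 89), so λ ≡ 67·75 ≡ 41.
  x = λ² - 78 - 78 = 1681 - 156 ≡ 12; y = λ·(78 - 12) - 54 ≡ 71. → (12, 71)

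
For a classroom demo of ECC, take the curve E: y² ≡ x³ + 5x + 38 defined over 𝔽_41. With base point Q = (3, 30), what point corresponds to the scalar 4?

(20, 15)

Repeated addition: build up to 4Q.
2Q: tangent at (3, 30): λ = (3·3² + 5)/(2·30) ≡ 32/19. 19⁻¹ ≡ 13 (mod 41), so λ ≡ 32·13 ≡ 6.
  x = λ² - 3 - 3 = 36 - 6 ≡ 30; y = λ·(3 - 30) - 30 ≡ 13. → (30, 13)
3Q: (30, 13) + (3, 30). λ = (30 - 13)/(3 - 30) ≡ 17/14 mod 41. 14⁻¹ ≡ 3 (mod 41), so λ ≡ 10.
  x = λ² - 30 - 3 = 100 - 33 ≡ 26; y = λ·(30 - 26) - 13 ≡ 27. → (26, 27)
4Q: (26, 27) + (3, 30). λ = (30 - 27)/(3 - 26) ≡ 3/18 mod 41. 18⁻¹ ≡ 16 (mod 41), so λ ≡ 7.
  x = λ² - 26 - 3 = 49 - 29 ≡ 20; y = λ·(26 - 20) - 27 ≡ 15. → (20, 15)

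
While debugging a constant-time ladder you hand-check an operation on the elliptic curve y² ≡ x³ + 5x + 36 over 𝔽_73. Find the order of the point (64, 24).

2P: tangent at (64, 24): λ = (3·64² + 5)/(2·24) ≡ 29/48. 48⁻¹ ≡ 35 (mod 73) since 48·35 = 1680 ≡ 1, so λ ≡ 29·35 ≡ 66.
  x = λ² - 64 - 64 = 4356 - 128 ≡ 67; y = λ·(64 - 67) - 24 ≡ 70. → (67, 70)
3P: (67, 70) + (64, 24). λ = (24 - 70)/(64 - 67) ≡ 27/70 mod 73. 70⁻¹ ≡ 24 (mod 73), so λ ≡ 64.
  x = λ² - 67 - 64 = 4096 - 131 ≡ 23; y = λ·(67 - 23) - 70 ≡ 45. → (23, 45)
4P: (23, 45) + (64, 24). λ = (24 - 45)/(64 - 23) ≡ 52/41 mod 73. 41⁻¹ ≡ 57 (mod 73), so λ ≡ 44.
  x = λ² - 23 - 64 = 1936 - 87 ≡ 24; y = λ·(23 - 24) - 45 ≡ 57. → (24, 57)
5P: (24, 57) + (64, 24). λ = (24 - 57)/(64 - 24) ≡ 40/40 mod 73. 40⁻¹ ≡ 42 (mod 73) since 40·42 = 1680 ≡ 1, so λ ≡ 1.
  x = λ² - 24 - 64 = 1 - 88 ≡ 59; y = λ·(24 - 59) - 57 ≡ 54. → (59, 54)
6P: (59, 54) + (64, 24). λ = (24 - 54)/(64 - 59) ≡ 43/5 mod 73. 5⁻¹ ≡ 44 (mod 73) since 5·44 = 220 ≡ 1, so λ ≡ 67.
  x = λ² - 59 - 64 = 4489 - 123 ≡ 59; y = λ·(59 - 59) - 54 ≡ 19. → (59, 19)
7P: (59, 19) + (64, 24). λ = (24 - 19)/(64 - 59) ≡ 5/5 mod 73. 5⁻¹ ≡ 44 (mod 73) since 5·44 = 220 ≡ 1, so λ ≡ 1.
  x = λ² - 59 - 64 = 1 - 123 ≡ 24; y = λ·(59 - 24) - 19 ≡ 16. → (24, 16)
8P: (24, 16) + (64, 24). λ = (24 - 16)/(64 - 24) ≡ 8/40 mod 73. 40⁻¹ ≡ 42 (mod 73), so λ ≡ 44.
  x = λ² - 24 - 64 = 1936 - 88 ≡ 23; y = λ·(24 - 23) - 16 ≡ 28. → (23, 28)
9P: (23, 28) + (64, 24). λ = (24 - 28)/(64 - 23) ≡ 69/41 mod 73. 41⁻¹ ≡ 57 (mod 73) since 41·57 = 2337 ≡ 1, so λ ≡ 64.
  x = λ² - 23 - 64 = 4096 - 87 ≡ 67; y = λ·(23 - 67) - 28 ≡ 3. → (67, 3)
10P: (67, 3) + (64, 24). λ = (24 - 3)/(64 - 67) ≡ 21/70 mod 73. 70⁻¹ ≡ 24 (mod 73), so λ ≡ 66.
  x = λ² - 67 - 64 = 4356 - 131 ≡ 64; y = λ·(67 - 64) - 3 ≡ 49. → (64, 49)
11P: (64, 49) + (64, 24): same x and y₁ ≡ -y₂, so the sum is O.
11P = O, so the order is 11.

11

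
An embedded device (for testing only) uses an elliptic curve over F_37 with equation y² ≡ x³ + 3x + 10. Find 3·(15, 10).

(35, 25)

Write G = (15, 10).
Repeated addition: build up to 3G.
2G: tangent at (15, 10): λ = (3·15² + 3)/(2·10) ≡ 12/20. 20⁻¹ ≡ 13 (mod 37) since 20·13 = 260 ≡ 1, so λ ≡ 12·13 ≡ 8.
  x = λ² - 15 - 15 = 64 - 30 ≡ 34; y = λ·(15 - 34) - 10 ≡ 23. → (34, 23)
3G: (34, 23) + (15, 10). λ = (10 - 23)/(15 - 34) ≡ 24/18 mod 37. 18⁻¹ ≡ 35 (mod 37) since 18·35 = 630 ≡ 1, so λ ≡ 26.
  x = λ² - 34 - 15 = 676 - 49 ≡ 35; y = λ·(34 - 35) - 23 ≡ 25. → (35, 25)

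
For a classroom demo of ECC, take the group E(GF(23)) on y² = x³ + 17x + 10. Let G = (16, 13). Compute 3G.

(19, 4)

Repeated addition: build up to 3G.
2G: tangent at (16, 13): λ = (3·16² + 17)/(2·13) ≡ 3/3. 3⁻¹ ≡ 8 (mod 23), so λ ≡ 3·8 ≡ 1.
  x = λ² - 16 - 16 = 1 - 32 ≡ 15; y = λ·(16 - 15) - 13 ≡ 11. → (15, 11)
3G: (15, 11) + (16, 13). λ = (13 - 11)/(16 - 15) ≡ 2/1 mod 23. 1⁻¹ ≡ 1 (mod 23), so λ ≡ 2.
  x = λ² - 15 - 16 = 4 - 31 ≡ 19; y = λ·(15 - 19) - 11 ≡ 4. → (19, 4)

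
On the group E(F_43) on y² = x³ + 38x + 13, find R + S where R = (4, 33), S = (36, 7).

(4, 33) + (36, 7). λ = (7 - 33)/(36 - 4) ≡ 17/32 mod 43. 32⁻¹ ≡ 39 (mod 43) since 32·39 = 1248 ≡ 1, so λ ≡ 18.
  x = λ² - 4 - 36 = 324 - 40 ≡ 26; y = λ·(4 - 26) - 33 ≡ 1. → (26, 1)

(26, 1)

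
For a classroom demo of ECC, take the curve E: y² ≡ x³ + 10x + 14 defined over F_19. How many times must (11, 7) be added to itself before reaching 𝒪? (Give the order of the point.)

2P: tangent at (11, 7): λ = (3·11² + 10)/(2·7) ≡ 12/14. 14⁻¹ ≡ 15 (mod 19), so λ ≡ 12·15 ≡ 9.
  x = λ² - 11 - 11 = 81 - 22 ≡ 2; y = λ·(11 - 2) - 7 ≡ 17. → (2, 17)
3P: (2, 17) + (11, 7). λ = (7 - 17)/(11 - 2) ≡ 9/9 mod 19. 9⁻¹ ≡ 17 (mod 19), so λ ≡ 1.
  x = λ² - 2 - 11 = 1 - 13 ≡ 7; y = λ·(2 - 7) - 17 ≡ 16. → (7, 16)
4P: (7, 16) + (11, 7). λ = (7 - 16)/(11 - 7) ≡ 10/4 mod 19. 4⁻¹ ≡ 5 (mod 19), so λ ≡ 12.
  x = λ² - 7 - 11 = 144 - 18 ≡ 12; y = λ·(7 - 12) - 16 ≡ 0. → (12, 0)
5P: (12, 0) + (11, 7). λ = (7 - 0)/(11 - 12) ≡ 7/18 mod 19. 18⁻¹ ≡ 18 (mod 19), so λ ≡ 12.
  x = λ² - 12 - 11 = 144 - 23 ≡ 7; y = λ·(12 - 7) - 0 ≡ 3. → (7, 3)
6P: (7, 3) + (11, 7). λ = (7 - 3)/(11 - 7) ≡ 4/4 mod 19. 4⁻¹ ≡ 5 (mod 19), so λ ≡ 1.
  x = λ² - 7 - 11 = 1 - 18 ≡ 2; y = λ·(7 - 2) - 3 ≡ 2. → (2, 2)
7P: (2, 2) + (11, 7). λ = (7 - 2)/(11 - 2) ≡ 5/9 mod 19. 9⁻¹ ≡ 17 (mod 19), so λ ≡ 9.
  x = λ² - 2 - 11 = 81 - 13 ≡ 11; y = λ·(2 - 11) - 2 ≡ 12. → (11, 12)
8P: (11, 12) + (11, 7): same x and y₁ ≡ -y₂, so the sum is 𝒪.
8P = 𝒪, so the order is 8.

8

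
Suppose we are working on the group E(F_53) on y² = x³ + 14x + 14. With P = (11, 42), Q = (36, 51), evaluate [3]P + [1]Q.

First 3P:
Repeated addition: build up to 3P.
2P: tangent at (11, 42): λ = (3·11² + 14)/(2·42) ≡ 6/31. 31⁻¹ ≡ 12 (mod 53), so λ ≡ 6·12 ≡ 19.
  x = λ² - 11 - 11 = 361 - 22 ≡ 21; y = λ·(11 - 21) - 42 ≡ 33. → (21, 33)
3P: (21, 33) + (11, 42). λ = (42 - 33)/(11 - 21) ≡ 9/43 mod 53. 43⁻¹ ≡ 37 (mod 53), so λ ≡ 15.
  x = λ² - 21 - 11 = 225 - 32 ≡ 34; y = λ·(21 - 34) - 33 ≡ 37. → (34, 37)
3P = (34, 37).
Finally 3P + Q:
(34, 37) + (36, 51). λ = (51 - 37)/(36 - 34) ≡ 14/2 mod 53. 2⁻¹ ≡ 27 (mod 53), so λ ≡ 7.
  x = λ² - 34 - 36 = 49 - 70 ≡ 32; y = λ·(34 - 32) - 37 ≡ 30. → (32, 30)

(32, 30)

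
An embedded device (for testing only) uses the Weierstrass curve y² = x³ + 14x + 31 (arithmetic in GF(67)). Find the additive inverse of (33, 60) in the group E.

-(33, 60) = (33, -60 mod 67) = (33, 7).

(33, 7)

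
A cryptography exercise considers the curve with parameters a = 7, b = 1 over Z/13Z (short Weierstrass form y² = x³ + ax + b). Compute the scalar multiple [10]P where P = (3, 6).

(8, 7)

Double-and-add on 10 = (1010)₂. Start with P = (3, 6) for the leading 1-bit.
double: tangent at (3, 6): λ = (3·3² + 7)/(2·6) ≡ 8/12. 12⁻¹ ≡ 12 (mod 13), so λ ≡ 8·12 ≡ 5.
  x = λ² - 3 - 3 = 25 - 6 ≡ 6; y = λ·(3 - 6) - 6 ≡ 5. → (6, 5)
double: tangent at (6, 5): λ = (3·6² + 7)/(2·5) ≡ 11/10. 10⁻¹ ≡ 4 (mod 13) since 10·4 = 40 ≡ 1, so λ ≡ 11·4 ≡ 5.
  x = λ² - 6 - 6 = 25 - 12 ≡ 0; y = λ·(6 - 0) - 5 ≡ 12. → (0, 12)
add P: (0, 12) + (3, 6). λ = (6 - 12)/(3 - 0) ≡ 7/3 mod 13. 3⁻¹ ≡ 9 (mod 13) since 3·9 = 27 ≡ 1, so λ ≡ 11.
  x = λ² - 0 - 3 = 121 - 3 ≡ 1; y = λ·(0 - 1) - 12 ≡ 3. → (1, 3)
double: tangent at (1, 3): λ = (3·1² + 7)/(2·3) ≡ 10/6. 6⁻¹ ≡ 11 (mod 13), so λ ≡ 10·11 ≡ 6.
  x = λ² - 1 - 1 = 36 - 2 ≡ 8; y = λ·(1 - 8) - 3 ≡ 7. → (8, 7)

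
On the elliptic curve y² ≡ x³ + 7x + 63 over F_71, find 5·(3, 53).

Write G = (3, 53).
Repeated addition: build up to 5G.
2G: tangent at (3, 53): λ = (3·3² + 7)/(2·53) ≡ 34/35. 35⁻¹ ≡ 69 (mod 71), so λ ≡ 34·69 ≡ 3.
  x = λ² - 3 - 3 = 9 - 6 ≡ 3; y = λ·(3 - 3) - 53 ≡ 18. → (3, 18)
3G: (3, 18) + (3, 53): same x and y₁ ≡ -y₂, so the sum is O.
4G: O + (3, 53) = (3, 53) (identity).
5G: tangent at (3, 53): λ = (3·3² + 7)/(2·53) ≡ 34/35. 35⁻¹ ≡ 69 (mod 71), so λ ≡ 34·69 ≡ 3.
  x = λ² - 3 - 3 = 9 - 6 ≡ 3; y = λ·(3 - 3) - 53 ≡ 18. → (3, 18)

(3, 18)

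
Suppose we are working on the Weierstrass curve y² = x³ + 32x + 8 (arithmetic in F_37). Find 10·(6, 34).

(16, 19)

Write G = (6, 34).
Repeated addition: build up to 10G.
2G: tangent at (6, 34): λ = (3·6² + 32)/(2·34) ≡ 29/31. 31⁻¹ ≡ 6 (mod 37) since 31·6 = 186 ≡ 1, so λ ≡ 29·6 ≡ 26.
  x = λ² - 6 - 6 = 676 - 12 ≡ 35; y = λ·(6 - 35) - 34 ≡ 26. → (35, 26)
3G: (35, 26) + (6, 34). λ = (34 - 26)/(6 - 35) ≡ 8/8 mod 37. 8⁻¹ ≡ 14 (mod 37) since 8·14 = 112 ≡ 1, so λ ≡ 1.
  x = λ² - 35 - 6 = 1 - 41 ≡ 34; y = λ·(35 - 34) - 26 ≡ 12. → (34, 12)
4G: (34, 12) + (6, 34). λ = (34 - 12)/(6 - 34) ≡ 22/9 mod 37. 9⁻¹ ≡ 33 (mod 37), so λ ≡ 23.
  x = λ² - 34 - 6 = 529 - 40 ≡ 8; y = λ·(34 - 8) - 12 ≡ 31. → (8, 31)
5G: (8, 31) + (6, 34). λ = (34 - 31)/(6 - 8) ≡ 3/35 mod 37. 35⁻¹ ≡ 18 (mod 37), so λ ≡ 17.
  x = λ² - 8 - 6 = 289 - 14 ≡ 16; y = λ·(8 - 16) - 31 ≡ 18. → (16, 18)
6G: (16, 18) + (6, 34). λ = (34 - 18)/(6 - 16) ≡ 16/27 mod 37. 27⁻¹ ≡ 11 (mod 37) since 27·11 = 297 ≡ 1, so λ ≡ 28.
  x = λ² - 16 - 6 = 784 - 22 ≡ 22; y = λ·(16 - 22) - 18 ≡ 36. → (22, 36)
7G: (22, 36) + (6, 34). λ = (34 - 36)/(6 - 22) ≡ 35/21 mod 37. 21⁻¹ ≡ 30 (mod 37), so λ ≡ 14.
  x = λ² - 22 - 6 = 196 - 28 ≡ 20; y = λ·(22 - 20) - 36 ≡ 29. → (20, 29)
8G: (20, 29) + (6, 34). λ = (34 - 29)/(6 - 20) ≡ 5/23 mod 37. 23⁻¹ ≡ 29 (mod 37), so λ ≡ 34.
  x = λ² - 20 - 6 = 1156 - 26 ≡ 20; y = λ·(20 - 20) - 29 ≡ 8. → (20, 8)
9G: (20, 8) + (6, 34). λ = (34 - 8)/(6 - 20) ≡ 26/23 mod 37. 23⁻¹ ≡ 29 (mod 37), so λ ≡ 14.
  x = λ² - 20 - 6 = 196 - 26 ≡ 22; y = λ·(20 - 22) - 8 ≡ 1. → (22, 1)
10G: (22, 1) + (6, 34). λ = (34 - 1)/(6 - 22) ≡ 33/21 mod 37. 21⁻¹ ≡ 30 (mod 37) since 21·30 = 630 ≡ 1, so λ ≡ 28.
  x = λ² - 22 - 6 = 784 - 28 ≡ 16; y = λ·(22 - 16) - 1 ≡ 19. → (16, 19)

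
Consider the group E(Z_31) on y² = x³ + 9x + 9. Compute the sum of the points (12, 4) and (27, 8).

(25, 7)

(12, 4) + (27, 8). λ = (8 - 4)/(27 - 12) ≡ 4/15 mod 31. 15⁻¹ ≡ 29 (mod 31) since 15·29 = 435 ≡ 1, so λ ≡ 23.
  x = λ² - 12 - 27 = 529 - 39 ≡ 25; y = λ·(12 - 25) - 4 ≡ 7. → (25, 7)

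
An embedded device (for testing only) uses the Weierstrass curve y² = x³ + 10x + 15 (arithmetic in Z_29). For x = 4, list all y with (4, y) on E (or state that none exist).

none

x³ + 10x + 15 = 119 ≡ 3 (mod 29).
3 is a non-residue mod 29; no y exists.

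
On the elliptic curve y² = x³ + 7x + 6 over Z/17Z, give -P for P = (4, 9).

-(4, 9) = (4, -9 mod 17) = (4, 8).

(4, 8)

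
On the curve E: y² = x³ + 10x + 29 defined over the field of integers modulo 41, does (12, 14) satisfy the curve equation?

yes

y² = 14² ≡ 32; x³ + 10x + 29 = 1877 ≡ 32 (mod 41). 32 = 32.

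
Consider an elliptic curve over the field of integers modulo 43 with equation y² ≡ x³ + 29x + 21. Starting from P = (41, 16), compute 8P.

Double-and-add on 8 = (1000)₂. Start with P = (41, 16) for the leading 1-bit.
double: tangent at (41, 16): λ = (3·41² + 29)/(2·16) ≡ 41/32. 32⁻¹ ≡ 39 (mod 43), so λ ≡ 41·39 ≡ 8.
  x = λ² - 41 - 41 = 64 - 82 ≡ 25; y = λ·(41 - 25) - 16 ≡ 26. → (25, 26)
double: tangent at (25, 26): λ = (3·25² + 29)/(2·26) ≡ 12/9. 9⁻¹ ≡ 24 (mod 43), so λ ≡ 12·24 ≡ 30.
  x = λ² - 25 - 25 = 900 - 50 ≡ 33; y = λ·(25 - 33) - 26 ≡ 35. → (33, 35)
double: tangent at (33, 35): λ = (3·33² + 29)/(2·35) ≡ 28/27. 27⁻¹ ≡ 8 (mod 43) since 27·8 = 216 ≡ 1, so λ ≡ 28·8 ≡ 9.
  x = λ² - 33 - 33 = 81 - 66 ≡ 15; y = λ·(33 - 15) - 35 ≡ 41. → (15, 41)

(15, 41)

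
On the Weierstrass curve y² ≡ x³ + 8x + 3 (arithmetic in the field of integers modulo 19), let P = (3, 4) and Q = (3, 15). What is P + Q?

O

The two points share x = 3 and their y-coordinates satisfy 4 + 15 ≡ 0 (mod 19), so they are inverses. Their sum is O.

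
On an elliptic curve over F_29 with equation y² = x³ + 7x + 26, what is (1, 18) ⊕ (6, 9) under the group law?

(1, 18) + (6, 9). λ = (9 - 18)/(6 - 1) ≡ 20/5 mod 29. 5⁻¹ ≡ 6 (mod 29), so λ ≡ 4.
  x = λ² - 1 - 6 = 16 - 7 ≡ 9; y = λ·(1 - 9) - 18 ≡ 8. → (9, 8)

(9, 8)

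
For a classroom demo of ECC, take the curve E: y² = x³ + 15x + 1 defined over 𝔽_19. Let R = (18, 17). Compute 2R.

tangent at (18, 17): λ = (3·18² + 15)/(2·17) ≡ 18/15. 15⁻¹ ≡ 14 (mod 19) since 15·14 = 210 ≡ 1, so λ ≡ 18·14 ≡ 5.
  x = λ² - 18 - 18 = 25 - 36 ≡ 8; y = λ·(18 - 8) - 17 ≡ 14. → (8, 14)

(8, 14)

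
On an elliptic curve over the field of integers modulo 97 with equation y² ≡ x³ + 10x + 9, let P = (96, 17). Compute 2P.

tangent at (96, 17): λ = (3·96² + 10)/(2·17) ≡ 13/34. 34⁻¹ ≡ 20 (mod 97), so λ ≡ 13·20 ≡ 66.
  x = λ² - 96 - 96 = 4356 - 192 ≡ 90; y = λ·(96 - 90) - 17 ≡ 88. → (90, 88)

(90, 88)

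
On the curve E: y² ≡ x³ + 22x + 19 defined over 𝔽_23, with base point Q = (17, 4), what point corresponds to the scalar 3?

(2, 18)

Repeated addition: build up to 3Q.
2Q: tangent at (17, 4): λ = (3·17² + 22)/(2·4) ≡ 15/8. 8⁻¹ ≡ 3 (mod 23) since 8·3 = 24 ≡ 1, so λ ≡ 15·3 ≡ 22.
  x = λ² - 17 - 17 = 484 - 34 ≡ 13; y = λ·(17 - 13) - 4 ≡ 15. → (13, 15)
3Q: (13, 15) + (17, 4). λ = (4 - 15)/(17 - 13) ≡ 12/4 mod 23. 4⁻¹ ≡ 6 (mod 23) since 4·6 = 24 ≡ 1, so λ ≡ 3.
  x = λ² - 13 - 17 = 9 - 30 ≡ 2; y = λ·(13 - 2) - 15 ≡ 18. → (2, 18)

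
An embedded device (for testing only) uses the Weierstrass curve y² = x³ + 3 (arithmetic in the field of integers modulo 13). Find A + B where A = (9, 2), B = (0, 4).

(1, 2)

(9, 2) + (0, 4). λ = (4 - 2)/(0 - 9) ≡ 2/4 mod 13. 4⁻¹ ≡ 10 (mod 13) since 4·10 = 40 ≡ 1, so λ ≡ 7.
  x = λ² - 9 - 0 = 49 - 9 ≡ 1; y = λ·(9 - 1) - 2 ≡ 2. → (1, 2)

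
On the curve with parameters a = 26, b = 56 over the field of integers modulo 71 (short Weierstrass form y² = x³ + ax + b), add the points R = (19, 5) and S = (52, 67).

(30, 69)

(19, 5) + (52, 67). λ = (67 - 5)/(52 - 19) ≡ 62/33 mod 71. 33⁻¹ ≡ 28 (mod 71) since 33·28 = 924 ≡ 1, so λ ≡ 32.
  x = λ² - 19 - 52 = 1024 - 71 ≡ 30; y = λ·(19 - 30) - 5 ≡ 69. → (30, 69)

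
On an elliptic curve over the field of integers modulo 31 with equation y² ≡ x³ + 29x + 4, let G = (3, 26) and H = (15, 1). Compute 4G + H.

(28, 18)

First 4G:
Repeated addition: build up to 4G.
2G: tangent at (3, 26): λ = (3·3² + 29)/(2·26) ≡ 25/21. 21⁻¹ ≡ 3 (mod 31), so λ ≡ 25·3 ≡ 13.
  x = λ² - 3 - 3 = 169 - 6 ≡ 8; y = λ·(3 - 8) - 26 ≡ 2. → (8, 2)
3G: (8, 2) + (3, 26). λ = (26 - 2)/(3 - 8) ≡ 24/26 mod 31. 26⁻¹ ≡ 6 (mod 31), so λ ≡ 20.
  x = λ² - 8 - 3 = 400 - 11 ≡ 17; y = λ·(8 - 17) - 2 ≡ 4. → (17, 4)
4G: (17, 4) + (3, 26). λ = (26 - 4)/(3 - 17) ≡ 22/17 mod 31. 17⁻¹ ≡ 11 (mod 31) since 17·11 = 187 ≡ 1, so λ ≡ 25.
  x = λ² - 17 - 3 = 625 - 20 ≡ 16; y = λ·(17 - 16) - 4 ≡ 21. → (16, 21)
4G = (16, 21).
Finally 4G + H:
(16, 21) + (15, 1). λ = (1 - 21)/(15 - 16) ≡ 11/30 mod 31. 30⁻¹ ≡ 30 (mod 31) since 30·30 = 900 ≡ 1, so λ ≡ 20.
  x = λ² - 16 - 15 = 400 - 31 ≡ 28; y = λ·(16 - 28) - 21 ≡ 18. → (28, 18)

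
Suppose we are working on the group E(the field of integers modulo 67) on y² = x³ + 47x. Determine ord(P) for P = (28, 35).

4

2P: tangent at (28, 35): λ = (3·28² + 47)/(2·35) ≡ 54/3. 3⁻¹ ≡ 45 (mod 67), so λ ≡ 54·45 ≡ 18.
  x = λ² - 28 - 28 = 324 - 56 ≡ 0; y = λ·(28 - 0) - 35 ≡ 0. → (0, 0)
3P: (0, 0) + (28, 35). λ = (35 - 0)/(28 - 0) ≡ 35/28 mod 67. 28⁻¹ ≡ 12 (mod 67), so λ ≡ 18.
  x = λ² - 0 - 28 = 324 - 28 ≡ 28; y = λ·(0 - 28) - 0 ≡ 32. → (28, 32)
4P: (28, 32) + (28, 35): same x and y₁ ≡ -y₂, so the sum is the point at infinity.
4P = the point at infinity, so the order is 4.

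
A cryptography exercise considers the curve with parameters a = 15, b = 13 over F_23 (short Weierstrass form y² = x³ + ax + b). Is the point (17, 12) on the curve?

yes

y² = 12² ≡ 6; x³ + 15x + 13 = 5181 ≡ 6 (mod 23). 6 = 6.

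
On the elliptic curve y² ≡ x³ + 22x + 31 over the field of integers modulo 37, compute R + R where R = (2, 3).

tangent at (2, 3): λ = (3·2² + 22)/(2·3) ≡ 34/6. 6⁻¹ ≡ 31 (mod 37), so λ ≡ 34·31 ≡ 18.
  x = λ² - 2 - 2 = 324 - 4 ≡ 24; y = λ·(2 - 24) - 3 ≡ 8. → (24, 8)

(24, 8)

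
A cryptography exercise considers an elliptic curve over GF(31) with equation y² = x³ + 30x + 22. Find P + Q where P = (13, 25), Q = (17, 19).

(13, 25) + (17, 19). λ = (19 - 25)/(17 - 13) ≡ 25/4 mod 31. 4⁻¹ ≡ 8 (mod 31), so λ ≡ 14.
  x = λ² - 13 - 17 = 196 - 30 ≡ 11; y = λ·(13 - 11) - 25 ≡ 3. → (11, 3)

(11, 3)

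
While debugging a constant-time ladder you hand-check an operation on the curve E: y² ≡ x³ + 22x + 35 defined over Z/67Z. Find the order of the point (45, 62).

6

2P: tangent at (45, 62): λ = (3·45² + 22)/(2·62) ≡ 0/57. 57⁻¹ ≡ 20 (mod 67) since 57·20 = 1140 ≡ 1, so λ ≡ 0·20 ≡ 0.
  x = λ² - 45 - 45 = 0 - 90 ≡ 44; y = λ·(45 - 44) - 62 ≡ 5. → (44, 5)
3P: (44, 5) + (45, 62). λ = (62 - 5)/(45 - 44) ≡ 57/1 mod 67. 1⁻¹ ≡ 1 (mod 67) since 1·1 = 1 ≡ 1, so λ ≡ 57.
  x = λ² - 44 - 45 = 3249 - 89 ≡ 11; y = λ·(44 - 11) - 5 ≡ 0. → (11, 0)
4P: (11, 0) + (45, 62). λ = (62 - 0)/(45 - 11) ≡ 62/34 mod 67. 34⁻¹ ≡ 2 (mod 67), so λ ≡ 57.
  x = λ² - 11 - 45 = 3249 - 56 ≡ 44; y = λ·(11 - 44) - 0 ≡ 62. → (44, 62)
5P: (44, 62) + (45, 62). λ = (62 - 62)/(45 - 44) ≡ 0/1 mod 67. 1⁻¹ ≡ 1 (mod 67) since 1·1 = 1 ≡ 1, so λ ≡ 0.
  x = λ² - 44 - 45 = 0 - 89 ≡ 45; y = λ·(44 - 45) - 62 ≡ 5. → (45, 5)
6P: (45, 5) + (45, 62): same x and y₁ ≡ -y₂, so the sum is ∞.
6P = ∞, so the order is 6.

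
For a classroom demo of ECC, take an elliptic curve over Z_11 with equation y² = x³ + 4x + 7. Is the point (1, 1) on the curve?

y² = 1² ≡ 1; x³ + 4x + 7 = 12 ≡ 1 (mod 11). 1 = 1.

yes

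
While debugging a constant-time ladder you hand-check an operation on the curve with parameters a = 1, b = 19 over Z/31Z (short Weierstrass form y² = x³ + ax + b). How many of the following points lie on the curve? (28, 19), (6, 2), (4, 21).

(28, 19): 19² ≡ 20, rhs ≡ 20 → on.
(6, 2): 2² ≡ 4, rhs ≡ 24 → off.
(4, 21): 21² ≡ 7, rhs ≡ 25 → off.

1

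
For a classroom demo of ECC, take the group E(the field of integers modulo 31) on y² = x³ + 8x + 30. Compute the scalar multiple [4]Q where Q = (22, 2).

(10, 26)

Double-and-add on 4 = (100)₂. Start with Q = (22, 2) for the leading 1-bit.
double: tangent at (22, 2): λ = (3·22² + 8)/(2·2) ≡ 3/4. 4⁻¹ ≡ 8 (mod 31), so λ ≡ 3·8 ≡ 24.
  x = λ² - 22 - 22 = 576 - 44 ≡ 5; y = λ·(22 - 5) - 2 ≡ 3. → (5, 3)
double: tangent at (5, 3): λ = (3·5² + 8)/(2·3) ≡ 21/6. 6⁻¹ ≡ 26 (mod 31), so λ ≡ 21·26 ≡ 19.
  x = λ² - 5 - 5 = 361 - 10 ≡ 10; y = λ·(5 - 10) - 3 ≡ 26. → (10, 26)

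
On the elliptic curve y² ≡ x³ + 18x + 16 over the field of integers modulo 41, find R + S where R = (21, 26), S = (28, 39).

(21, 26) + (28, 39). λ = (39 - 26)/(28 - 21) ≡ 13/7 mod 41. 7⁻¹ ≡ 6 (mod 41) since 7·6 = 42 ≡ 1, so λ ≡ 37.
  x = λ² - 21 - 28 = 1369 - 49 ≡ 8; y = λ·(21 - 8) - 26 ≡ 4. → (8, 4)

(8, 4)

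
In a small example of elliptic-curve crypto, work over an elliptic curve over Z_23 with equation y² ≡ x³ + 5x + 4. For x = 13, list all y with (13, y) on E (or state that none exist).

9, 14

x³ + 5x + 4 = 2266 ≡ 12 (mod 23).
Square roots of 12 mod 23: 9 and 14 (since 9² = 81 ≡ 12).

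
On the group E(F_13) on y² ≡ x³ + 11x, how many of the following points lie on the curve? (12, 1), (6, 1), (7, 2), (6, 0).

(12, 1): 1² ≡ 1, rhs ≡ 1 → on.
(6, 1): 1² ≡ 1, rhs ≡ 9 → off.
(7, 2): 2² ≡ 4, rhs ≡ 4 → on.
(6, 0): 0² ≡ 0, rhs ≡ 9 → off.

2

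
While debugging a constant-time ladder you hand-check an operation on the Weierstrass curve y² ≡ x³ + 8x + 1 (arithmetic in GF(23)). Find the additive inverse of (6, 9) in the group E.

-(6, 9) = (6, -9 mod 23) = (6, 14).

(6, 14)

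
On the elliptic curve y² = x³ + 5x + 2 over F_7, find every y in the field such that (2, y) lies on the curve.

none

x³ + 5x + 2 = 20 ≡ 6 (mod 7).
6 is a non-residue mod 7; no y exists.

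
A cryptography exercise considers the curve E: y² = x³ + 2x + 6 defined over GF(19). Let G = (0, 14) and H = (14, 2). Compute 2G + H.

(14, 17)

First 2G:
Repeated addition: build up to 2G.
2G: tangent at (0, 14): λ = (3·0² + 2)/(2·14) ≡ 2/9. 9⁻¹ ≡ 17 (mod 19), so λ ≡ 2·17 ≡ 15.
  x = λ² - 0 - 0 = 225 - 0 ≡ 16; y = λ·(0 - 16) - 14 ≡ 12. → (16, 12)
2G = (16, 12).
Finally 2G + H:
(16, 12) + (14, 2). λ = (2 - 12)/(14 - 16) ≡ 9/17 mod 19. 17⁻¹ ≡ 9 (mod 19), so λ ≡ 5.
  x = λ² - 16 - 14 = 25 - 30 ≡ 14; y = λ·(16 - 14) - 12 ≡ 17. → (14, 17)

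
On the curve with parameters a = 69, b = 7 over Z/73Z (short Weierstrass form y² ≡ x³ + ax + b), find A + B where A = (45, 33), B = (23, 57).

(45, 33) + (23, 57). λ = (57 - 33)/(23 - 45) ≡ 24/51 mod 73. 51⁻¹ ≡ 63 (mod 73), so λ ≡ 52.
  x = λ² - 45 - 23 = 2704 - 68 ≡ 8; y = λ·(45 - 8) - 33 ≡ 66. → (8, 66)

(8, 66)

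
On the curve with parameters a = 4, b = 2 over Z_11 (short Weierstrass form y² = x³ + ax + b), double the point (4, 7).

(4, 4)

tangent at (4, 7): λ = (3·4² + 4)/(2·7) ≡ 8/3. 3⁻¹ ≡ 4 (mod 11) since 3·4 = 12 ≡ 1, so λ ≡ 8·4 ≡ 10.
  x = λ² - 4 - 4 = 100 - 8 ≡ 4; y = λ·(4 - 4) - 7 ≡ 4. → (4, 4)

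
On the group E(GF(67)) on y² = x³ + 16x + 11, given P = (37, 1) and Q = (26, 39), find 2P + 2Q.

First 2P:
Repeated addition: build up to 2P.
2P: tangent at (37, 1): λ = (3·37² + 16)/(2·1) ≡ 36/2. 2⁻¹ ≡ 34 (mod 67), so λ ≡ 36·34 ≡ 18.
  x = λ² - 37 - 37 = 324 - 74 ≡ 49; y = λ·(37 - 49) - 1 ≡ 51. → (49, 51)
2P = (49, 51).
Next 2Q:
Repeated addition: build up to 2Q.
2Q: tangent at (26, 39): λ = (3·26² + 16)/(2·39) ≡ 34/11. 11⁻¹ ≡ 61 (mod 67), so λ ≡ 34·61 ≡ 64.
  x = λ² - 26 - 26 = 4096 - 52 ≡ 24; y = λ·(26 - 24) - 39 ≡ 22. → (24, 22)
2Q = (24, 22).
Finally 2P + 2Q:
(49, 51) + (24, 22). λ = (22 - 51)/(24 - 49) ≡ 38/42 mod 67. 42⁻¹ ≡ 8 (mod 67), so λ ≡ 36.
  x = λ² - 49 - 24 = 1296 - 73 ≡ 17; y = λ·(49 - 17) - 51 ≡ 29. → (17, 29)

(17, 29)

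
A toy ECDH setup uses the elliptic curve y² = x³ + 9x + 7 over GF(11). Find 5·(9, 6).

Write P = (9, 6).
Repeated addition: build up to 5P.
2P: tangent at (9, 6): λ = (3·9² + 9)/(2·6) ≡ 10/1. 1⁻¹ ≡ 1 (mod 11), so λ ≡ 10·1 ≡ 10.
  x = λ² - 9 - 9 = 100 - 18 ≡ 5; y = λ·(9 - 5) - 6 ≡ 1. → (5, 1)
3P: (5, 1) + (9, 6). λ = (6 - 1)/(9 - 5) ≡ 5/4 mod 11. 4⁻¹ ≡ 3 (mod 11), so λ ≡ 4.
  x = λ² - 5 - 9 = 16 - 14 ≡ 2; y = λ·(5 - 2) - 1 ≡ 0. → (2, 0)
4P: (2, 0) + (9, 6). λ = (6 - 0)/(9 - 2) ≡ 6/7 mod 11. 7⁻¹ ≡ 8 (mod 11) since 7·8 = 56 ≡ 1, so λ ≡ 4.
  x = λ² - 2 - 9 = 16 - 11 ≡ 5; y = λ·(2 - 5) - 0 ≡ 10. → (5, 10)
5P: (5, 10) + (9, 6). λ = (6 - 10)/(9 - 5) ≡ 7/4 mod 11. 4⁻¹ ≡ 3 (mod 11), so λ ≡ 10.
  x = λ² - 5 - 9 = 100 - 14 ≡ 9; y = λ·(5 - 9) - 10 ≡ 5. → (9, 5)

(9, 5)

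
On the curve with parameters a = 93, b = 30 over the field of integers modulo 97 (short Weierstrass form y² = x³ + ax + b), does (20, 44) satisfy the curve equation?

y² = 44² ≡ 93; x³ + 93x + 30 = 9890 ≡ 93 (mod 97). 93 = 93.

yes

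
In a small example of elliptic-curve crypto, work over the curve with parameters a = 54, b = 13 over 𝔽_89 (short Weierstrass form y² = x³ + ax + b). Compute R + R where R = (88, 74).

(51, 7)

tangent at (88, 74): λ = (3·88² + 54)/(2·74) ≡ 57/59. 59⁻¹ ≡ 86 (mod 89) since 59·86 = 5074 ≡ 1, so λ ≡ 57·86 ≡ 7.
  x = λ² - 88 - 88 = 49 - 176 ≡ 51; y = λ·(88 - 51) - 74 ≡ 7. → (51, 7)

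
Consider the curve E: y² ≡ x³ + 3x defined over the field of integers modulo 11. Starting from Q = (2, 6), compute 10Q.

Double-and-add on 10 = (1010)₂. Start with Q = (2, 6) for the leading 1-bit.
double: tangent at (2, 6): λ = (3·2² + 3)/(2·6) ≡ 4/1. 1⁻¹ ≡ 1 (mod 11) since 1·1 = 1 ≡ 1, so λ ≡ 4·1 ≡ 4.
  x = λ² - 2 - 2 = 16 - 4 ≡ 1; y = λ·(2 - 1) - 6 ≡ 9. → (1, 9)
double: tangent at (1, 9): λ = (3·1² + 3)/(2·9) ≡ 6/7. 7⁻¹ ≡ 8 (mod 11) since 7·8 = 56 ≡ 1, so λ ≡ 6·8 ≡ 4.
  x = λ² - 1 - 1 = 16 - 2 ≡ 3; y = λ·(1 - 3) - 9 ≡ 5. → (3, 5)
add Q: (3, 5) + (2, 6). λ = (6 - 5)/(2 - 3) ≡ 1/10 mod 11. 10⁻¹ ≡ 10 (mod 11) since 10·10 = 100 ≡ 1, so λ ≡ 10.
  x = λ² - 3 - 2 = 100 - 5 ≡ 7; y = λ·(3 - 7) - 5 ≡ 10. → (7, 10)
double: tangent at (7, 10): λ = (3·7² + 3)/(2·10) ≡ 7/9. 9⁻¹ ≡ 5 (mod 11) since 9·5 = 45 ≡ 1, so λ ≡ 7·5 ≡ 2.
  x = λ² - 7 - 7 = 4 - 14 ≡ 1; y = λ·(7 - 1) - 10 ≡ 2. → (1, 2)

(1, 2)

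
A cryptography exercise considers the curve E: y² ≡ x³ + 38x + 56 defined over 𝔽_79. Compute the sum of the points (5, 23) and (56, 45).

(5, 23) + (56, 45). λ = (45 - 23)/(56 - 5) ≡ 22/51 mod 79. 51⁻¹ ≡ 31 (mod 79), so λ ≡ 50.
  x = λ² - 5 - 56 = 2500 - 61 ≡ 69; y = λ·(5 - 69) - 23 ≡ 16. → (69, 16)

(69, 16)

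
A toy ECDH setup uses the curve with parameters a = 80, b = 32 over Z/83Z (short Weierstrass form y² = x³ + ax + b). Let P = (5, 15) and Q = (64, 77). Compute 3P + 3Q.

(20, 81)

First 3P:
Repeated addition: build up to 3P.
2P: tangent at (5, 15): λ = (3·5² + 80)/(2·15) ≡ 72/30. 30⁻¹ ≡ 36 (mod 83) since 30·36 = 1080 ≡ 1, so λ ≡ 72·36 ≡ 19.
  x = λ² - 5 - 5 = 361 - 10 ≡ 19; y = λ·(5 - 19) - 15 ≡ 51. → (19, 51)
3P: (19, 51) + (5, 15). λ = (15 - 51)/(5 - 19) ≡ 47/69 mod 83. 69⁻¹ ≡ 77 (mod 83), so λ ≡ 50.
  x = λ² - 19 - 5 = 2500 - 24 ≡ 69; y = λ·(19 - 69) - 51 ≡ 22. → (69, 22)
3P = (69, 22).
Next 3Q:
Repeated addition: build up to 3Q.
2Q: tangent at (64, 77): λ = (3·64² + 80)/(2·77) ≡ 1/71. 71⁻¹ ≡ 76 (mod 83) since 71·76 = 5396 ≡ 1, so λ ≡ 1·76 ≡ 76.
  x = λ² - 64 - 64 = 5776 - 128 ≡ 4; y = λ·(64 - 4) - 77 ≡ 1. → (4, 1)
3Q: (4, 1) + (64, 77). λ = (77 - 1)/(64 - 4) ≡ 76/60 mod 83. 60⁻¹ ≡ 18 (mod 83) since 60·18 = 1080 ≡ 1, so λ ≡ 40.
  x = λ² - 4 - 64 = 1600 - 68 ≡ 38; y = λ·(4 - 38) - 1 ≡ 50. → (38, 50)
3Q = (38, 50).
Finally 3P + 3Q:
(69, 22) + (38, 50). λ = (50 - 22)/(38 - 69) ≡ 28/52 mod 83. 52⁻¹ ≡ 8 (mod 83), so λ ≡ 58.
  x = λ² - 69 - 38 = 3364 - 107 ≡ 20; y = λ·(69 - 20) - 22 ≡ 81. → (20, 81)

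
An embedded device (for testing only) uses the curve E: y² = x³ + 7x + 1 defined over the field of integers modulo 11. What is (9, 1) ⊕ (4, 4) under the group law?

(1, 3)

(9, 1) + (4, 4). λ = (4 - 1)/(4 - 9) ≡ 3/6 mod 11. 6⁻¹ ≡ 2 (mod 11), so λ ≡ 6.
  x = λ² - 9 - 4 = 36 - 13 ≡ 1; y = λ·(9 - 1) - 1 ≡ 3. → (1, 3)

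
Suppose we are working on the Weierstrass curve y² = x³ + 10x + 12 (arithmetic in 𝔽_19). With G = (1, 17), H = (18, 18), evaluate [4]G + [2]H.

(5, 4)

First 4G:
Repeated addition: build up to 4G.
2G: tangent at (1, 17): λ = (3·1² + 10)/(2·17) ≡ 13/15. 15⁻¹ ≡ 14 (mod 19), so λ ≡ 13·14 ≡ 11.
  x = λ² - 1 - 1 = 121 - 2 ≡ 5; y = λ·(1 - 5) - 17 ≡ 15. → (5, 15)
3G: (5, 15) + (1, 17). λ = (17 - 15)/(1 - 5) ≡ 2/15 mod 19. 15⁻¹ ≡ 14 (mod 19), so λ ≡ 9.
  x = λ² - 5 - 1 = 81 - 6 ≡ 18; y = λ·(5 - 18) - 15 ≡ 1. → (18, 1)
4G: (18, 1) + (1, 17). λ = (17 - 1)/(1 - 18) ≡ 16/2 mod 19. 2⁻¹ ≡ 10 (mod 19), so λ ≡ 8.
  x = λ² - 18 - 1 = 64 - 19 ≡ 7; y = λ·(18 - 7) - 1 ≡ 11. → (7, 11)
4G = (7, 11).
Next 2H:
Repeated addition: build up to 2H.
2H: tangent at (18, 18): λ = (3·18² + 10)/(2·18) ≡ 13/17. 17⁻¹ ≡ 9 (mod 19) since 17·9 = 153 ≡ 1, so λ ≡ 13·9 ≡ 3.
  x = λ² - 18 - 18 = 9 - 36 ≡ 11; y = λ·(18 - 11) - 18 ≡ 3. → (11, 3)
2H = (11, 3).
Finally 4G + 2H:
(7, 11) + (11, 3). λ = (3 - 11)/(11 - 7) ≡ 11/4 mod 19. 4⁻¹ ≡ 5 (mod 19), so λ ≡ 17.
  x = λ² - 7 - 11 = 289 - 18 ≡ 5; y = λ·(7 - 5) - 11 ≡ 4. → (5, 4)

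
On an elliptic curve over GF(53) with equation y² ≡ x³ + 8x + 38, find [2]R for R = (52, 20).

tangent at (52, 20): λ = (3·52² + 8)/(2·20) ≡ 11/40. 40⁻¹ ≡ 4 (mod 53), so λ ≡ 11·4 ≡ 44.
  x = λ² - 52 - 52 = 1936 - 104 ≡ 30; y = λ·(52 - 30) - 20 ≡ 47. → (30, 47)

(30, 47)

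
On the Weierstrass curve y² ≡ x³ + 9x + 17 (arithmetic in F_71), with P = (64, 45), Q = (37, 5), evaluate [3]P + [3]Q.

(63, 1)

First 3P:
Repeated addition: build up to 3P.
2P: tangent at (64, 45): λ = (3·64² + 9)/(2·45) ≡ 14/19. 19⁻¹ ≡ 15 (mod 71), so λ ≡ 14·15 ≡ 68.
  x = λ² - 64 - 64 = 4624 - 128 ≡ 23; y = λ·(64 - 23) - 45 ≡ 45. → (23, 45)
3P: (23, 45) + (64, 45). λ = (45 - 45)/(64 - 23) ≡ 0/41 mod 71. 41⁻¹ ≡ 26 (mod 71) since 41·26 = 1066 ≡ 1, so λ ≡ 0.
  x = λ² - 23 - 64 = 0 - 87 ≡ 55; y = λ·(23 - 55) - 45 ≡ 26. → (55, 26)
3P = (55, 26).
Next 3Q:
Repeated addition: build up to 3Q.
2Q: tangent at (37, 5): λ = (3·37² + 9)/(2·5) ≡ 69/10. 10⁻¹ ≡ 64 (mod 71), so λ ≡ 69·64 ≡ 14.
  x = λ² - 37 - 37 = 196 - 74 ≡ 51; y = λ·(37 - 51) - 5 ≡ 12. → (51, 12)
3Q: (51, 12) + (37, 5). λ = (5 - 12)/(37 - 51) ≡ 64/57 mod 71. 57⁻¹ ≡ 5 (mod 71), so λ ≡ 36.
  x = λ² - 51 - 37 = 1296 - 88 ≡ 1; y = λ·(51 - 1) - 12 ≡ 13. → (1, 13)
3Q = (1, 13).
Finally 3P + 3Q:
(55, 26) + (1, 13). λ = (13 - 26)/(1 - 55) ≡ 58/17 mod 71. 17⁻¹ ≡ 46 (mod 71), so λ ≡ 41.
  x = λ² - 55 - 1 = 1681 - 56 ≡ 63; y = λ·(55 - 63) - 26 ≡ 1. → (63, 1)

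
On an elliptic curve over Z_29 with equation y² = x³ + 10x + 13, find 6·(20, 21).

Write Q = (20, 21).
Double-and-add on 6 = (110)₂. Start with Q = (20, 21) for the leading 1-bit.
double: tangent at (20, 21): λ = (3·20² + 10)/(2·21) ≡ 21/13. 13⁻¹ ≡ 9 (mod 29) since 13·9 = 117 ≡ 1, so λ ≡ 21·9 ≡ 15.
  x = λ² - 20 - 20 = 225 - 40 ≡ 11; y = λ·(20 - 11) - 21 ≡ 27. → (11, 27)
add Q: (11, 27) + (20, 21). λ = (21 - 27)/(20 - 11) ≡ 23/9 mod 29. 9⁻¹ ≡ 13 (mod 29) since 9·13 = 117 ≡ 1, so λ ≡ 9.
  x = λ² - 11 - 20 = 81 - 31 ≡ 21; y = λ·(11 - 21) - 27 ≡ 28. → (21, 28)
double: tangent at (21, 28): λ = (3·21² + 10)/(2·28) ≡ 28/27. 27⁻¹ ≡ 14 (mod 29) since 27·14 = 378 ≡ 1, so λ ≡ 28·14 ≡ 15.
  x = λ² - 21 - 21 = 225 - 42 ≡ 9; y = λ·(21 - 9) - 28 ≡ 7. → (9, 7)

(9, 7)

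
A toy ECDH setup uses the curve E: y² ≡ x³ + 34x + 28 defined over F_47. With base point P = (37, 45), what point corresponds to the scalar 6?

Repeated addition: build up to 6P.
2P: tangent at (37, 45): λ = (3·37² + 34)/(2·45) ≡ 5/43. 43⁻¹ ≡ 35 (mod 47) since 43·35 = 1505 ≡ 1, so λ ≡ 5·35 ≡ 34.
  x = λ² - 37 - 37 = 1156 - 74 ≡ 1; y = λ·(37 - 1) - 45 ≡ 4. → (1, 4)
3P: (1, 4) + (37, 45). λ = (45 - 4)/(37 - 1) ≡ 41/36 mod 47. 36⁻¹ ≡ 17 (mod 47), so λ ≡ 39.
  x = λ² - 1 - 37 = 1521 - 38 ≡ 26; y = λ·(1 - 26) - 4 ≡ 8. → (26, 8)
4P: (26, 8) + (37, 45). λ = (45 - 8)/(37 - 26) ≡ 37/11 mod 47. 11⁻¹ ≡ 30 (mod 47), so λ ≡ 29.
  x = λ² - 26 - 37 = 841 - 63 ≡ 26; y = λ·(26 - 26) - 8 ≡ 39. → (26, 39)
5P: (26, 39) + (37, 45). λ = (45 - 39)/(37 - 26) ≡ 6/11 mod 47. 11⁻¹ ≡ 30 (mod 47) since 11·30 = 330 ≡ 1, so λ ≡ 39.
  x = λ² - 26 - 37 = 1521 - 63 ≡ 1; y = λ·(26 - 1) - 39 ≡ 43. → (1, 43)
6P: (1, 43) + (37, 45). λ = (45 - 43)/(37 - 1) ≡ 2/36 mod 47. 36⁻¹ ≡ 17 (mod 47), so λ ≡ 34.
  x = λ² - 1 - 37 = 1156 - 38 ≡ 37; y = λ·(1 - 37) - 43 ≡ 2. → (37, 2)

(37, 2)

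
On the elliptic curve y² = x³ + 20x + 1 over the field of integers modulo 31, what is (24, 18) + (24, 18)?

(21, 14)

tangent at (24, 18): λ = (3·24² + 20)/(2·18) ≡ 12/5. 5⁻¹ ≡ 25 (mod 31), so λ ≡ 12·25 ≡ 21.
  x = λ² - 24 - 24 = 441 - 48 ≡ 21; y = λ·(24 - 21) - 18 ≡ 14. → (21, 14)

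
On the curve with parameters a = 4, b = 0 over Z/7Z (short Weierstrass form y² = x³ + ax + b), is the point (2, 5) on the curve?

no

y² = 5² ≡ 4; x³ + 4x + 0 = 16 ≡ 2 (mod 7). 4 ≠ 2.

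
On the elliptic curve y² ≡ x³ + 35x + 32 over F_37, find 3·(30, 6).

Write Q = (30, 6).
Repeated addition: build up to 3Q.
2Q: tangent at (30, 6): λ = (3·30² + 35)/(2·6) ≡ 34/12. 12⁻¹ ≡ 34 (mod 37), so λ ≡ 34·34 ≡ 9.
  x = λ² - 30 - 30 = 81 - 60 ≡ 21; y = λ·(30 - 21) - 6 ≡ 1. → (21, 1)
3Q: (21, 1) + (30, 6). λ = (6 - 1)/(30 - 21) ≡ 5/9 mod 37. 9⁻¹ ≡ 33 (mod 37), so λ ≡ 17.
  x = λ² - 21 - 30 = 289 - 51 ≡ 16; y = λ·(21 - 16) - 1 ≡ 10. → (16, 10)

(16, 10)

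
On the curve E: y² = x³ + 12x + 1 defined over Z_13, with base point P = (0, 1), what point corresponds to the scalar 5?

(3, 8)

Repeated addition: build up to 5P.
2P: tangent at (0, 1): λ = (3·0² + 12)/(2·1) ≡ 12/2. 2⁻¹ ≡ 7 (mod 13), so λ ≡ 12·7 ≡ 6.
  x = λ² - 0 - 0 = 36 - 0 ≡ 10; y = λ·(0 - 10) - 1 ≡ 4. → (10, 4)
3P: (10, 4) + (0, 1). λ = (1 - 4)/(0 - 10) ≡ 10/3 mod 13. 3⁻¹ ≡ 9 (mod 13), so λ ≡ 12.
  x = λ² - 10 - 0 = 144 - 10 ≡ 4; y = λ·(10 - 4) - 4 ≡ 3. → (4, 3)
4P: (4, 3) + (0, 1). λ = (1 - 3)/(0 - 4) ≡ 11/9 mod 13. 9⁻¹ ≡ 3 (mod 13), so λ ≡ 7.
  x = λ² - 4 - 0 = 49 - 4 ≡ 6; y = λ·(4 - 6) - 3 ≡ 9. → (6, 9)
5P: (6, 9) + (0, 1). λ = (1 - 9)/(0 - 6) ≡ 5/7 mod 13. 7⁻¹ ≡ 2 (mod 13) since 7·2 = 14 ≡ 1, so λ ≡ 10.
  x = λ² - 6 - 0 = 100 - 6 ≡ 3; y = λ·(6 - 3) - 9 ≡ 8. → (3, 8)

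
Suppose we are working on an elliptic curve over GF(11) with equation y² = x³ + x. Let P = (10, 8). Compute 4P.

Repeated addition: build up to 4P.
2P: tangent at (10, 8): λ = (3·10² + 1)/(2·8) ≡ 4/5. 5⁻¹ ≡ 9 (mod 11) since 5·9 = 45 ≡ 1, so λ ≡ 4·9 ≡ 3.
  x = λ² - 10 - 10 = 9 - 20 ≡ 0; y = λ·(10 - 0) - 8 ≡ 0. → (0, 0)
3P: (0, 0) + (10, 8). λ = (8 - 0)/(10 - 0) ≡ 8/10 mod 11. 10⁻¹ ≡ 10 (mod 11) since 10·10 = 100 ≡ 1, so λ ≡ 3.
  x = λ² - 0 - 10 = 9 - 10 ≡ 10; y = λ·(0 - 10) - 0 ≡ 3. → (10, 3)
4P: (10, 3) + (10, 8): same x and y₁ ≡ -y₂, so the sum is the point at infinity.

O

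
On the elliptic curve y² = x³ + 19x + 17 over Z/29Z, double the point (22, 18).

(23, 8)

tangent at (22, 18): λ = (3·22² + 19)/(2·18) ≡ 21/7. 7⁻¹ ≡ 25 (mod 29), so λ ≡ 21·25 ≡ 3.
  x = λ² - 22 - 22 = 9 - 44 ≡ 23; y = λ·(22 - 23) - 18 ≡ 8. → (23, 8)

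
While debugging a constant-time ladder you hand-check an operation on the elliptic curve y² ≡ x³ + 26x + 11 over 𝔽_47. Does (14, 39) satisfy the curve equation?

yes

y² = 39² ≡ 17; x³ + 26x + 11 = 3119 ≡ 17 (mod 47). 17 = 17.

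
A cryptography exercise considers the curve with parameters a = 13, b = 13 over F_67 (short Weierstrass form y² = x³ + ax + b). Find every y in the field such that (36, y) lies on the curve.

x³ + 13x + 13 = 47137 ≡ 36 (mod 67).
Square roots of 36 mod 67: 6 and 61 (since 6² = 36 ≡ 36).

6, 61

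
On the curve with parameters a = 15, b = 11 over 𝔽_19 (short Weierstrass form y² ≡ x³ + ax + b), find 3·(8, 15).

(11, 14)

Write Q = (8, 15).
Repeated addition: build up to 3Q.
2Q: tangent at (8, 15): λ = (3·8² + 15)/(2·15) ≡ 17/11. 11⁻¹ ≡ 7 (mod 19) since 11·7 = 77 ≡ 1, so λ ≡ 17·7 ≡ 5.
  x = λ² - 8 - 8 = 25 - 16 ≡ 9; y = λ·(8 - 9) - 15 ≡ 18. → (9, 18)
3Q: (9, 18) + (8, 15). λ = (15 - 18)/(8 - 9) ≡ 16/18 mod 19. 18⁻¹ ≡ 18 (mod 19), so λ ≡ 3.
  x = λ² - 9 - 8 = 9 - 17 ≡ 11; y = λ·(9 - 11) - 18 ≡ 14. → (11, 14)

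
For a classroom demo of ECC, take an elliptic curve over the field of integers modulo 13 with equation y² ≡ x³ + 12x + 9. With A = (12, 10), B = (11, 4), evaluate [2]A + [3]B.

First 2A:
Repeated addition: build up to 2A.
2A: tangent at (12, 10): λ = (3·12² + 12)/(2·10) ≡ 2/7. 7⁻¹ ≡ 2 (mod 13), so λ ≡ 2·2 ≡ 4.
  x = λ² - 12 - 12 = 16 - 24 ≡ 5; y = λ·(12 - 5) - 10 ≡ 5. → (5, 5)
2A = (5, 5).
Next 3B:
Repeated addition: build up to 3B.
2B: tangent at (11, 4): λ = (3·11² + 12)/(2·4) ≡ 11/8. 8⁻¹ ≡ 5 (mod 13), so λ ≡ 11·5 ≡ 3.
  x = λ² - 11 - 11 = 9 - 22 ≡ 0; y = λ·(11 - 0) - 4 ≡ 3. → (0, 3)
3B: (0, 3) + (11, 4). λ = (4 - 3)/(11 - 0) ≡ 1/11 mod 13. 11⁻¹ ≡ 6 (mod 13), so λ ≡ 6.
  x = λ² - 0 - 11 = 36 - 11 ≡ 12; y = λ·(0 - 12) - 3 ≡ 3. → (12, 3)
3B = (12, 3).
Finally 2A + 3B:
(5, 5) + (12, 3). λ = (3 - 5)/(12 - 5) ≡ 11/7 mod 13. 7⁻¹ ≡ 2 (mod 13) since 7·2 = 14 ≡ 1, so λ ≡ 9.
  x = λ² - 5 - 12 = 81 - 17 ≡ 12; y = λ·(5 - 12) - 5 ≡ 10. → (12, 10)

(12, 10)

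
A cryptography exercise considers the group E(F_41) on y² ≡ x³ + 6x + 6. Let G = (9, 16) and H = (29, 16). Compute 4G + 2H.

First 4G:
Repeated addition: build up to 4G.
2G: tangent at (9, 16): λ = (3·9² + 6)/(2·16) ≡ 3/32. 32⁻¹ ≡ 9 (mod 41), so λ ≡ 3·9 ≡ 27.
  x = λ² - 9 - 9 = 729 - 18 ≡ 14; y = λ·(9 - 14) - 16 ≡ 13. → (14, 13)
3G: (14, 13) + (9, 16). λ = (16 - 13)/(9 - 14) ≡ 3/36 mod 41. 36⁻¹ ≡ 8 (mod 41), so λ ≡ 24.
  x = λ² - 14 - 9 = 576 - 23 ≡ 20; y = λ·(14 - 20) - 13 ≡ 7. → (20, 7)
4G: (20, 7) + (9, 16). λ = (16 - 7)/(9 - 20) ≡ 9/30 mod 41. 30⁻¹ ≡ 26 (mod 41), so λ ≡ 29.
  x = λ² - 20 - 9 = 841 - 29 ≡ 33; y = λ·(20 - 33) - 7 ≡ 26. → (33, 26)
4G = (33, 26).
Next 2H:
Repeated addition: build up to 2H.
2H: tangent at (29, 16): λ = (3·29² + 6)/(2·16) ≡ 28/32. 32⁻¹ ≡ 9 (mod 41), so λ ≡ 28·9 ≡ 6.
  x = λ² - 29 - 29 = 36 - 58 ≡ 19; y = λ·(29 - 19) - 16 ≡ 3. → (19, 3)
2H = (19, 3).
Finally 4G + 2H:
(33, 26) + (19, 3). λ = (3 - 26)/(19 - 33) ≡ 18/27 mod 41. 27⁻¹ ≡ 38 (mod 41), so λ ≡ 28.
  x = λ² - 33 - 19 = 784 - 52 ≡ 35; y = λ·(33 - 35) - 26 ≡ 0. → (35, 0)

(35, 0)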